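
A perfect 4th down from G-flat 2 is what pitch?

D-flat 2

Counting four letter names down from G lands on D.
A perfect fourth spans 5 semitones, so from Gb2 the target pitch is Db2.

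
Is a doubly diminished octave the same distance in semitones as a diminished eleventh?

A doubly diminished octave spans 10 semitones; a diminished eleventh spans 16 semitones. They differ by 6.

No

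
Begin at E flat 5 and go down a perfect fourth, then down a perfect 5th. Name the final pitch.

E flat 4

Down a perfect fourth from Eb5: Bb4 (5 semitones down).
A perfect fifth down from Bb4 is Eb4.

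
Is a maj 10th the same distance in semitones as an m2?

No

A major tenth spans 16 semitones; a minor second spans 1 semitone. They differ by 15.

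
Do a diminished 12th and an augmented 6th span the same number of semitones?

18 semitones (diminished twelfth) vs 10 semitones (augmented sixth): not equal.

No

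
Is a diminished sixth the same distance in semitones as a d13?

No

7 semitones (diminished sixth) vs 19 semitones (diminished thirteenth): not equal.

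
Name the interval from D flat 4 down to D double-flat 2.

augmented fifteenth

Descending from Db4 to Dbb2 is the same interval as ascending Dbb2 to Db4.
D to D is the same letter name, plus 2 octaves: a fifteenth.
A perfect fifteenth would be 24 semitones; Dbb2 to Db4 is 25, one semitone wider, so the interval is augmented.
(Equivalently, a compound augmented octave: an augmented octave plus an octave.)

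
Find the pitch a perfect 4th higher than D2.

G2

The fourth takes the letter from D up to G.
A perfect fourth is 5 semitones; 5 semitones up from D2 gives G2.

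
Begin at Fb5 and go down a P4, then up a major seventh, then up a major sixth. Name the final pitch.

G6

Down a perfect fourth from Fb5: Cb5 (5 semitones down).
A major seventh up from Cb5 is Bb5.
Bb5 up a major sixth → G6 (9 semitones).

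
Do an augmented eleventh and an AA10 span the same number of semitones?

Yes

An augmented eleventh spans 18 semitones, and a doubly augmented tenth also spans 18 semitones — they're enharmonic.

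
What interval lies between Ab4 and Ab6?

A to A is the same letter name, plus 2 octaves, so the interval is some kind of fifteenth.
Ab4 to Ab6 is 24 semitones, matching the perfect fifteenth exactly, so the quality is perfect.
(Equivalently, a compound perfect octave: a perfect octave plus an octave.)

perfect fifteenth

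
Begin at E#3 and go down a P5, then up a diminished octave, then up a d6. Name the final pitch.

Fb4

E#3 down a perfect fifth → A#2 (7 semitones).
Up a diminished octave from A#2: A3 (11 semitones up).
A3 up a diminished sixth → Fb4 (7 semitones).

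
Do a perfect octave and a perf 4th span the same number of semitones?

No

A perfect octave spans 12 semitones; a perfect fourth spans 5 semitones. They differ by 7.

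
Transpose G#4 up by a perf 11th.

Counting four letter names plus an octave up from G lands on C.
A perfect eleventh spans 17 semitones, so from G#4 the target pitch is C#6.

C#6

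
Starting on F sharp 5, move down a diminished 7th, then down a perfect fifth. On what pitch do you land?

C double-sharp 4

A diminished seventh down from F#5 is G##4.
G##4 down a perfect fifth → C##4 (7 semitones).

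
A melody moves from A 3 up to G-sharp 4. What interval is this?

A to G spans seven letter names (A-B-C-D-E-F-G), so the interval is some kind of seventh.
A3 to G#4 is 11 semitones, matching the major seventh exactly, so the quality is major.

M7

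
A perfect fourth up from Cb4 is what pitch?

Fb4

The fourth takes the letter from C up to F.
Moving 5 semitones up from Cb4 (the size of a perfect fourth) reaches Fb4.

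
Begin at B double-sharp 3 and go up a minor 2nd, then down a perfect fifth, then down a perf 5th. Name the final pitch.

Up a minor second from B##3: C##4 (1 semitone up).
A perfect fifth down from C##4 is F##3.
Down a perfect fifth from F##3: B#2 (7 semitones down).

B sharp 2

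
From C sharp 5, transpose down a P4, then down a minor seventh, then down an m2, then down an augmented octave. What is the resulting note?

G sharp 2

Down a perfect fourth from C#5: G#4 (5 semitones down).
A minor seventh down from G#4 is A#3.
A#3 down a minor second → G##3 (1 semitone).
An augmented octave down from G##3 is G#2.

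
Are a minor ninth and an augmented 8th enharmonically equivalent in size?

Yes

A minor ninth = 13 semitones = an augmented octave; enharmonically equal.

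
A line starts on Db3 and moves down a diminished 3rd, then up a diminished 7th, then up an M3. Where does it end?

C4

A diminished third down from Db3 is B2.
B2 up a diminished seventh → Ab3 (9 semitones).
A major third up from Ab3 is C4.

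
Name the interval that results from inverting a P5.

Inverted interval numbers add to nine, so a fifth pairs with a fourth (5 + 4 = 9).
And perfect stays perfect under inversion, so we get a perfect fourth.

perfect fourth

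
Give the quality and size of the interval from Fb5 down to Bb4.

diminished fifth

Descending from Fb5 to Bb4 is the same interval as ascending Bb4 to Fb5.
B to F spans five letter names (B-C-D-E-F): a fifth.
The perfect fifth is 7 semitones; here we have 6, one semitone narrower: diminished.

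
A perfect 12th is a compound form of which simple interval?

Each octave removed subtracts seven from the number: 12 − 7 = 5.
So a perfect twelfth is an octave plus a perfect fifth. The quality is unchanged.

P5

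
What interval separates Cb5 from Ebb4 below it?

major sixth

Descending from Cb5 to Ebb4 is the same interval as ascending Ebb4 to Cb5.
E to C spans six letter names (E-F-G-A-B-C) — that makes it a sixth of some quality.
Counting semitones, Ebb4→Cb5 is 9, which is the major sixth.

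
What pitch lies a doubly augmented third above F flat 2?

A sharp 2

The third takes the letter from F up to A.
Moving 6 semitones up from Fb2 (the size of a doubly augmented third) reaches A#2.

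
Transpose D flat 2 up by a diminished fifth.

A double-flat 2

The fifth takes the letter from D up to A.
A diminished fifth spans 6 semitones, so from Db2 the target pitch is Abb2.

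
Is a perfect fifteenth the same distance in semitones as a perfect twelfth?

24 semitones (perfect fifteenth) vs 19 semitones (perfect twelfth): not equal.

No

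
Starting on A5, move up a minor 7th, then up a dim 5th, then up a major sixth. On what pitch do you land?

Up a minor seventh from A5: G6 (10 semitones up).
A diminished fifth up from G6 is Db7.
Db7 up a major sixth → Bb7 (9 semitones).

Bb7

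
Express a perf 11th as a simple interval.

Take out an octave (7 from the number): 11 − 7 = 4.
Quality carries through unchanged, so the simple form is a perfect fourth.

P4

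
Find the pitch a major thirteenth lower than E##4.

Six letters down from E (plus an octave) reaches G.
Moving 21 semitones down from E##4 (the size of a major thirteenth) reaches G##2.

G##2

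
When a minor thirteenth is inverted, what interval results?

major 3rd

First reduce the compound minor thirteenth to its simple form, a minor sixth.
The rule of nine gives the new number: 9 − 6 = 3, so a sixth becomes a third.
And minor becomes major under inversion, so we get a major third.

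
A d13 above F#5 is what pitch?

Counting six letter names plus an octave up from F lands on D.
A diminished thirteenth is 19 semitones; 19 semitones up from F#5 gives Db7.

Db7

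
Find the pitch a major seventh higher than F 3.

E 4

Seven letter names up from F: E.
A major seventh is 11 semitones; 11 semitones up from F3 gives E4.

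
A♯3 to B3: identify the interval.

A to B spans two letter names (A-B): a second.
A#3 to B3 is 1 semitone, a half step short of the major second (2), so this is minor.

minor 2nd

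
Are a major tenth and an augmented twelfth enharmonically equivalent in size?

16 semitones (major tenth) vs 20 semitones (augmented twelfth): not equal.

No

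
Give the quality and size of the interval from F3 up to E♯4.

F to E spans seven letter names (F-G-A-B-C-D-E) — that makes it a seventh of some quality.
A major seventh would be 11 semitones; F3 to E#4 is 12, one semitone wider, so the interval is augmented.

augmented seventh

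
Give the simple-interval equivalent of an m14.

minor seventh

Subtracting seven from the interval number removes an octave: 14 − 7 = 7.
Quality carries through unchanged, so the simple form is a minor seventh.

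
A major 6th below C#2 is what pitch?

The sixth takes the letter from C down to E.
A major sixth spans 9 semitones, so from C#2 the target pitch is E1.

E1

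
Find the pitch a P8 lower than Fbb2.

For an octave the letter name doesn't change: still F, an octave down.
Moving 12 semitones down from Fbb2 (the size of a perfect octave) reaches Fbb1.

Fbb1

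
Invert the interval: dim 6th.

augmented third

Inverted interval numbers add to nine, so a sixth pairs with a third (6 + 3 = 9).
And diminished becomes augmented under inversion, so we get an augmented third.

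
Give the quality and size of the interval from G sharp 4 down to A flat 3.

augmented seventh

Descending from G#4 to Ab3 is the same interval as ascending Ab3 to G#4.
A to G spans seven letter names (A-B-C-D-E-F-G): a seventh.
The major seventh is 11 semitones; here we have 12, one semitone wider: augmented.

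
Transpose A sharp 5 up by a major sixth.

F double-sharp 6

Counting six letter names up from A lands on F.
A major sixth spans 9 semitones, so from A#5 the target pitch is F##6.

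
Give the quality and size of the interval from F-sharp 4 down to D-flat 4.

augmented third

Descending from F#4 to Db4 is the same interval as ascending Db4 to F#4.
D to F spans three letter names (D-E-F) — that makes it a third of some quality.
The major third is 4 semitones; here we have 5, one semitone wider: augmented.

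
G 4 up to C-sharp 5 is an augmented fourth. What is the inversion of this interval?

Inverted interval numbers add to nine, so a fourth pairs with a fifth (4 + 5 = 9).
The quality also flips — augmented becomes diminished — giving a diminished fifth.

diminished 5th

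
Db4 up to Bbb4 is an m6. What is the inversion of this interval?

The rule of nine gives the new number: 9 − 6 = 3, so a sixth becomes a third.
The quality also flips — minor becomes major — giving a major third.

major 3rd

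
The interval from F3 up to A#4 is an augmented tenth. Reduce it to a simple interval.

augmented 3rd

Take out an octave (7 from the number): 10 − 7 = 3.
So an augmented tenth is an octave plus an augmented third. The quality is unchanged.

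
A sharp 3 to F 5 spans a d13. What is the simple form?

Subtracting seven from the interval number removes an octave: 13 − 7 = 6.
That makes a diminished thirteenth a compound diminished sixth — an octave plus a diminished sixth.

diminished sixth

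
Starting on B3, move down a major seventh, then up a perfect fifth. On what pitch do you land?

B3 down a major seventh → C3 (11 semitones).
Up a perfect fifth from C3: G3 (7 semitones up).

G3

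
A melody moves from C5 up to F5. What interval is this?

C to F spans four letter names (C-D-E-F): a fourth.
C5 to F5 is 5 semitones, matching the perfect fourth exactly, so the quality is perfect.

perfect fourth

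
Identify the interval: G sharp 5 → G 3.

Descending from G#5 to G3 is the same interval as ascending G3 to G#5.
G to G is the same letter name, plus 2 octaves — that makes it a fifteenth of some quality.
A perfect fifteenth would be 24 semitones; G3 to G#5 is 25, one semitone wider, so the interval is augmented.
(Equivalently, a compound augmented octave: an augmented octave plus an octave.)

augmented 15th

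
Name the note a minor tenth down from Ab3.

The tenth's letter: A down three letter names plus an octave → F.
Moving 15 semitones down from Ab3 (the size of a minor tenth) reaches F2.

F2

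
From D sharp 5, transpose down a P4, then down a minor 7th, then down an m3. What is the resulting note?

G double-sharp 3

Down a perfect fourth from D#5: A#4 (5 semitones down).
A minor seventh down from A#4 is B#3.
Down a minor third from B#3: G##3 (3 semitones down).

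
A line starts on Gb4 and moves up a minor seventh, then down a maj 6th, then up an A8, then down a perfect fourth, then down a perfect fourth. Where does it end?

Bb4

Up a minor seventh from Gb4: Fb5 (10 semitones up).
Fb5 down a major sixth → Abb4 (9 semitones).
An augmented octave up from Abb4 is Ab5.
A perfect fourth down from Ab5 is Eb5.
Eb5 down a perfect fourth → Bb4 (5 semitones).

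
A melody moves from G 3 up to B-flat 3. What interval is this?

minor 3rd

G to B spans three letter names (G-A-B), so the interval is some kind of third.
G3 to Bb3 is 3 semitones, a half step short of the major third (4), so this is minor.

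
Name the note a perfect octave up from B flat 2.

An octave keeps the letter name B, an octave up from B.
A perfect octave is 12 semitones; 12 semitones up from Bb2 gives Bb3.

B flat 3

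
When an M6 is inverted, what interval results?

Interval numbers invert to sum to nine: 6 + 3 = 9, so a sixth inverts to a third.
And major becomes minor under inversion, so we get a minor third.

minor 3rd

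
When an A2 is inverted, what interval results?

diminished 7th

The rule of nine gives the new number: 9 − 2 = 7, so a second becomes a seventh.
And augmented becomes diminished under inversion, so we get a diminished seventh.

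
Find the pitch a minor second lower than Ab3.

G3

The second takes the letter from A down to G.
Moving 1 semitone down from Ab3 (the size of a minor second) reaches G3.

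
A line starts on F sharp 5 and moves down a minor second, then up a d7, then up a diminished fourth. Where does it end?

A minor second down from F#5 is E#5.
Up a diminished seventh from E#5: D6 (9 semitones up).
A diminished fourth up from D6 is Gb6.

G flat 6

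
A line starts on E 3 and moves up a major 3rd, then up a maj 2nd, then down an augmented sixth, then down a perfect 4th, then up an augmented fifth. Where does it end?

E3 up a major third → G#3 (4 semitones).
G#3 up a major second → A#3 (2 semitones).
A#3 down an augmented sixth → C3 (10 semitones).
A perfect fourth down from C3 is G2.
An augmented fifth up from G2 is D#3.

D sharp 3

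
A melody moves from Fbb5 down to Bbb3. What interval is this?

Descending from Fbb5 to Bbb3 is the same interval as ascending Bbb3 to Fbb5.
B to F spans five letter names (B-C-D-E-F), plus an octave, so the interval is some kind of twelfth.
Bbb3 to Fbb5 spans 18 semitones — one semitone narrower than the perfect twelfth (19) — giving a diminished twelfth.
(Equivalently, a compound diminished fifth: a diminished fifth plus an octave.)

diminished 12th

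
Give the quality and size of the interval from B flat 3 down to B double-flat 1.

A15

Descending from Bb3 to Bbb1 is the same interval as ascending Bbb1 to Bb3.
B to B is the same letter name, plus 2 octaves: a fifteenth.
Bbb1 to Bb3 spans 25 semitones — one semitone wider than the perfect fifteenth (24) — giving an augmented fifteenth.
(Equivalently, a compound augmented octave: an augmented octave plus an octave.)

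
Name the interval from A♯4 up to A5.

d8

A to A is the same letter name, plus an octave, so the interval is some kind of octave.
A perfect octave would be 12 semitones; A#4 to A5 is 11, one semitone narrower, so the interval is diminished.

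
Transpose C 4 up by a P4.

F 4

Four letter names up from C: F.
A perfect fourth is 5 semitones; 5 semitones up from C4 gives F4.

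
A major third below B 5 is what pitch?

G 5

Three letter names down from B: G.
A major third spans 4 semitones, so from B5 the target pitch is G5.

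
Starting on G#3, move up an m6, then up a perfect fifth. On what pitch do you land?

Up a minor sixth from G#3: E4 (8 semitones up).
Up a perfect fifth from E4: B4 (7 semitones up).

B4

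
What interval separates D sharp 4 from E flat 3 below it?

augmented seventh

Descending from D#4 to Eb3 is the same interval as ascending Eb3 to D#4.
E to D spans seven letter names (E-F-G-A-B-C-D) — that makes it a seventh of some quality.
A major seventh would be 11 semitones; Eb3 to D#4 is 12, one semitone wider, so the interval is augmented.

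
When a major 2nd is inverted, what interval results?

m7

Inverted interval numbers add to nine, so a second pairs with a seventh (2 + 7 = 9).
Quality inverts too: major becomes minor. That makes the inversion a minor seventh.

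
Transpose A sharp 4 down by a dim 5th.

D double-sharp 4

The fifth takes the letter from A down to D.
Moving 6 semitones down from A#4 (the size of a diminished fifth) reaches D##4.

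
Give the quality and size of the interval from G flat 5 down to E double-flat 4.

major tenth

Descending from Gb5 to Ebb4 is the same interval as ascending Ebb4 to Gb5.
E to G spans three letter names (E-F-G), plus an octave — that makes it a tenth of some quality.
Counting semitones, Ebb4→Gb5 is 16, which is the major tenth.
(Equivalently, a compound major third: a major third plus an octave.)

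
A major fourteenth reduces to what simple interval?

M7

Each octave removed subtracts seven from the number: 14 − 7 = 7.
So a major fourteenth is an octave plus a major seventh. The quality is unchanged.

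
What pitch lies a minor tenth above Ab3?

Counting three letter names plus an octave up from A lands on C.
A minor tenth spans 15 semitones, so from Ab3 the target pitch is Cb5.

Cb5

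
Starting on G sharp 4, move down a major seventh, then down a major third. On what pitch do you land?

F 3

A major seventh down from G#4 is A3.
Down a major third from A3: F3 (4 semitones down).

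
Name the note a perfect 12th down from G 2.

The twelfth's letter: G down five letter names plus an octave → C.
Moving 19 semitones down from G2 (the size of a perfect twelfth) reaches C1.

C 1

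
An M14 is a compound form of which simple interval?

Subtracting seven from the interval number removes an octave: 14 − 7 = 7.
So a major fourteenth is an octave plus a major seventh. The quality is unchanged.

major seventh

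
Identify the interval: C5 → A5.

C to A spans six letter names (C-D-E-F-G-A): a sixth.
Counting semitones, C5→A5 is 9, which is the major sixth.

major sixth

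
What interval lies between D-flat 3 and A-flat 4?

D to A spans five letter names (D-E-F-G-A), plus an octave: a twelfth.
Db3 to Ab4 is 19 semitones, matching the perfect twelfth exactly, so the quality is perfect.
(Equivalently, a compound perfect fifth: a perfect fifth plus an octave.)

perfect 12th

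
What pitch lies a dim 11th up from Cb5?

Four letters up from C (plus an octave) reaches F.
A diminished eleventh spans 16 semitones, so from Cb5 the target pitch is Fbb6.

Fbb6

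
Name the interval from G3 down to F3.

Descending from G3 to F3 is the same interval as ascending F3 to G3.
F to G spans two letter names (F-G), so the interval is some kind of second.
Counting semitones, F3→G3 is 2, which is the major second.

major second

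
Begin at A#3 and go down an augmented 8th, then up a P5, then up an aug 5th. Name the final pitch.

B#3

A#3 down an augmented octave → A2 (13 semitones).
A2 up a perfect fifth → E3 (7 semitones).
Up an augmented fifth from E3: B#3 (8 semitones up).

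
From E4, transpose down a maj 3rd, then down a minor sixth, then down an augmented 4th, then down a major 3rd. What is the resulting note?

Down a major third from E4: C4 (4 semitones down).
Down a minor sixth from C4: E3 (8 semitones down).
An augmented fourth down from E3 is Bb2.
Bb2 down a major third → Gb2 (4 semitones).

Gb2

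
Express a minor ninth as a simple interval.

m2

Take out an octave (7 from the number): 9 − 7 = 2.
So a minor ninth is an octave plus a minor second. The quality is unchanged.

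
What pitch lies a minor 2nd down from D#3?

Counting two letter names down from D lands on C.
Moving 1 semitone down from D#3 (the size of a minor second) reaches C##3.

C##3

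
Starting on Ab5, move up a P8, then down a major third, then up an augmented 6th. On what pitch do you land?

Up a perfect octave from Ab5: Ab6 (12 semitones up).
Ab6 down a major third → Fb6 (4 semitones).
Fb6 up an augmented sixth → D7 (10 semitones).

D7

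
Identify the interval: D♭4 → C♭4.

Descending from Db4 to Cb4 is the same interval as ascending Cb4 to Db4.
C to D spans two letter names (C-D), so the interval is some kind of second.
Cb4 to Db4 is 2 semitones, matching the major second exactly, so the quality is major.

M2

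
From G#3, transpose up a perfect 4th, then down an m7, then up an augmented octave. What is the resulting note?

A perfect fourth up from G#3 is C#4.
A minor seventh down from C#4 is D#3.
An augmented octave up from D#3 is D##4.

D##4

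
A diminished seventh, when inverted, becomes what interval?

augmented 2nd

Inverted interval numbers add to nine, so a seventh pairs with a second (7 + 2 = 9).
Quality inverts too: diminished becomes augmented. That makes the inversion an augmented second.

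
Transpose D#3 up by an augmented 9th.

The ninth's letter: D up two letter names plus an octave → E.
An augmented ninth is 15 semitones; 15 semitones up from D#3 gives E##4.

E##4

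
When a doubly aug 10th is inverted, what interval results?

doubly diminished sixth

First reduce the compound doubly augmented tenth to its simple form, a doubly augmented third.
Inverted interval numbers add to nine, so a third pairs with a sixth (3 + 6 = 9).
And doubly augmented becomes doubly diminished under inversion, so we get a doubly diminished sixth.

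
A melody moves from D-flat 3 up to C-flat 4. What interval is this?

D to C spans seven letter names (D-E-F-G-A-B-C): a seventh.
At 10 semitones, Db3→Cb4 falls one short of a major seventh: minor.

minor 7th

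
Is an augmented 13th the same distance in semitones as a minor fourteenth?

An augmented thirteenth spans 22 semitones, and a minor fourteenth also spans 22 semitones — they're enharmonic.

Yes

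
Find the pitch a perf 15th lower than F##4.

F##2

A fifteenth keeps the letter name F, two octaves down from F.
A perfect fifteenth spans 24 semitones, so from F##4 the target pitch is F##2.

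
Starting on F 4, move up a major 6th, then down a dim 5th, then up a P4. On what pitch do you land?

Up a major sixth from F4: D5 (9 semitones up).
D5 down a diminished fifth → G#4 (6 semitones).
G#4 up a perfect fourth → C#5 (5 semitones).

C sharp 5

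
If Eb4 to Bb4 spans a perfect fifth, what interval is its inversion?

P4

The rule of nine gives the new number: 9 − 5 = 4, so a fifth becomes a fourth.
The quality also flips — perfect stays perfect — giving a perfect fourth.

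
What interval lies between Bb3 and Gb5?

minor thirteenth

B to G spans six letter names (B-C-D-E-F-G), plus an octave — that makes it a thirteenth of some quality.
At 20 semitones, Bb3→Gb5 falls one short of a major thirteenth: minor.
(Equivalently, a compound minor sixth: a minor sixth plus an octave.)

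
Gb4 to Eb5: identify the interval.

G to E spans six letter names (G-A-B-C-D-E), so the interval is some kind of sixth.
Counting semitones, Gb4→Eb5 is 9, which is the major sixth.

major sixth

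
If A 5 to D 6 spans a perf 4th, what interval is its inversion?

perfect fifth

Inverted interval numbers add to nine, so a fourth pairs with a fifth (4 + 5 = 9).
Quality inverts too: perfect stays perfect. That makes the inversion a perfect fifth.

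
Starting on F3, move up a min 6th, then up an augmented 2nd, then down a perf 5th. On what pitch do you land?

Up a minor sixth from F3: Db4 (8 semitones up).
Up an augmented second from Db4: E4 (3 semitones up).
Down a perfect fifth from E4: A3 (7 semitones down).

A3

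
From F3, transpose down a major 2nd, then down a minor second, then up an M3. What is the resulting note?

F#3

A major second down from F3 is Eb3.
Down a minor second from Eb3: D3 (1 semitone down).
D3 up a major third → F#3 (4 semitones).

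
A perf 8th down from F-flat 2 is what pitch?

The letter stays F (same as the start), shifted an octave down.
A perfect octave spans 12 semitones, so from Fb2 the target pitch is Fb1.

F-flat 1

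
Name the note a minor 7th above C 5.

B-flat 5

Counting seven letter names up from C lands on B.
A minor seventh spans 10 semitones, so from C5 the target pitch is Bb5.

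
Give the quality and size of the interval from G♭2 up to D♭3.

perfect 5th

G to D spans five letter names (G-A-B-C-D) — that makes it a fifth of some quality.
The perfect fifth spans 7 semitones, and Gb2 to Db3 is exactly 7 semitones — so this is a perfect fifth.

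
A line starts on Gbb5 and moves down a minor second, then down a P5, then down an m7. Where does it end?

Gbb5 down a minor second → Fb5 (1 semitone).
A perfect fifth down from Fb5 is Bbb4.
Bbb4 down a minor seventh → Cb4 (10 semitones).

Cb4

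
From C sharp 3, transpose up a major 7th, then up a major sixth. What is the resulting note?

Up a major seventh from C#3: B#3 (11 semitones up).
A major sixth up from B#3 is G##4.

G double-sharp 4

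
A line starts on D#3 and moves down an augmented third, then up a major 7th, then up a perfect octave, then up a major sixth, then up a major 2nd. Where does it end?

G#5

An augmented third down from D#3 is Bb2.
A major seventh up from Bb2 is A3.
A3 up a perfect octave → A4 (12 semitones).
Up a major sixth from A4: F#5 (9 semitones up).
A major second up from F#5 is G#5.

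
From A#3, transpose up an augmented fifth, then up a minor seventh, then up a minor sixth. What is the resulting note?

B#5

An augmented fifth up from A#3 is E##4.
E##4 up a minor seventh → D##5 (10 semitones).
D##5 up a minor sixth → B#5 (8 semitones).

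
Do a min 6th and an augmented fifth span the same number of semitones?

A minor sixth = 8 semitones = an augmented fifth; enharmonically equal.

Yes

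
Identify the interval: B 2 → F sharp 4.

P12

B to F spans five letter names (B-C-D-E-F), plus an octave — that makes it a twelfth of some quality.
The perfect twelfth spans 19 semitones, and B2 to F#4 is exactly 19 semitones — so this is a perfect twelfth.
(Equivalently, a compound perfect fifth: a perfect fifth plus an octave.)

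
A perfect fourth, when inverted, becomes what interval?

perfect fifth

The rule of nine gives the new number: 9 − 4 = 5, so a fourth becomes a fifth.
And perfect stays perfect under inversion, so we get a perfect fifth.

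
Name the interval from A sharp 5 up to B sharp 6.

major ninth

A to B spans two letter names (A-B), plus an octave, so the interval is some kind of ninth.
The major ninth spans 14 semitones, and A#5 to B#6 is exactly 14 semitones — so this is a major ninth.
(Equivalently, a compound major second: a major second plus an octave.)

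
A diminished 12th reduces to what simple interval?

Each octave removed subtracts seven from the number: 12 − 7 = 5.
That makes a diminished twelfth a compound diminished fifth — an octave plus a diminished fifth.

diminished fifth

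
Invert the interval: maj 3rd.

m6

Interval numbers invert to sum to nine: 3 + 6 = 9, so a third inverts to a sixth.
The quality also flips — major becomes minor — giving a minor sixth.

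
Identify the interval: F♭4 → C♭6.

F to C spans five letter names (F-G-A-B-C), plus an octave — that makes it a twelfth of some quality.
Fb4 to Cb6 is 19 semitones, matching the perfect twelfth exactly, so the quality is perfect.
(Equivalently, a compound perfect fifth: a perfect fifth plus an octave.)

P12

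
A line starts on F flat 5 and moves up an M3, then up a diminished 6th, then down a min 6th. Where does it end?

A double-flat 5

Up a major third from Fb5: Ab5 (4 semitones up).
Up a diminished sixth from Ab5: Fbb6 (7 semitones up).
Down a minor sixth from Fbb6: Abb5 (8 semitones down).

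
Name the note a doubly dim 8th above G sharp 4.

G flat 5

For an octave the letter name doesn't change: still G, an octave up.
A doubly diminished octave spans 10 semitones, so from G#4 the target pitch is Gb5.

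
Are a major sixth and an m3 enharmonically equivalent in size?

No

9 semitones (major sixth) vs 3 semitones (minor third): not equal.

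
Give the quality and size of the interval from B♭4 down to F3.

Descending from Bb4 to F3 is the same interval as ascending F3 to Bb4.
F to B spans four letter names (F-G-A-B), plus an octave, so the interval is some kind of eleventh.
Counting semitones, F3→Bb4 is 17, which is the perfect eleventh.
(Equivalently, a compound perfect fourth: a perfect fourth plus an octave.)

P11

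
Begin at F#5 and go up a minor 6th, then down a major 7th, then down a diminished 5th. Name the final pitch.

A4

Up a minor sixth from F#5: D6 (8 semitones up).
A major seventh down from D6 is Eb5.
Down a diminished fifth from Eb5: A4 (6 semitones down).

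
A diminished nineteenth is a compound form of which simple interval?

Each octave removed subtracts seven from the number: 19 − 14 = 5.
Quality carries through unchanged, so the simple form is a diminished fifth.

diminished fifth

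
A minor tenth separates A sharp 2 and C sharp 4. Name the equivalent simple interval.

Take out an octave (7 from the number): 10 − 7 = 3.
That makes a minor tenth a compound minor third — an octave plus a minor third.

m3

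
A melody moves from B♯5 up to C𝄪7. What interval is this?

M9

B to C spans two letter names (B-C), plus an octave — that makes it a ninth of some quality.
Counting semitones, B#5→C##7 is 14, which is the major ninth.
(Equivalently, a compound major second: a major second plus an octave.)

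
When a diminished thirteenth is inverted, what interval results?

augmented 3rd

First reduce the compound diminished thirteenth to its simple form, a diminished sixth.
The rule of nine gives the new number: 9 − 6 = 3, so a sixth becomes a third.
Quality inverts too: diminished becomes augmented. That makes the inversion an augmented third.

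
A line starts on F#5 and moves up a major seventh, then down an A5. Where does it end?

Up a major seventh from F#5: E#6 (11 semitones up).
An augmented fifth down from E#6 is A5.

A5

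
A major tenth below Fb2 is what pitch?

Three letters down from F (plus an octave) reaches D.
A major tenth spans 16 semitones, so from Fb2 the target pitch is Dbb1.

Dbb1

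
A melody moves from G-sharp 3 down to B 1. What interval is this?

M13

Descending from G#3 to B1 is the same interval as ascending B1 to G#3.
B to G spans six letter names (B-C-D-E-F-G), plus an octave: a thirteenth.
The major thirteenth spans 21 semitones, and B1 to G#3 is exactly 21 semitones — so this is a major thirteenth.
(Equivalently, a compound major sixth: a major sixth plus an octave.)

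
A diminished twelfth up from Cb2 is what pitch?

The twelfth's letter: C up five letter names plus an octave → G.
A diminished twelfth spans 18 semitones, so from Cb2 the target pitch is Gbb3.

Gbb3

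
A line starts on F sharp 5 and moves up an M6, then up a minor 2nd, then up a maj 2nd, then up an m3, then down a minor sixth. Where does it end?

A major sixth up from F#5 is D#6.
A minor second up from D#6 is E6.
A major second up from E6 is F#6.
Up a minor third from F#6: A6 (3 semitones up).
A6 down a minor sixth → C#6 (8 semitones).

C sharp 6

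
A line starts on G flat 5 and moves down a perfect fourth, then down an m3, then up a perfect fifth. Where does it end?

Down a perfect fourth from Gb5: Db5 (5 semitones down).
Down a minor third from Db5: Bb4 (3 semitones down).
A perfect fifth up from Bb4 is F5.

F 5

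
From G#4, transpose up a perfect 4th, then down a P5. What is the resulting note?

Up a perfect fourth from G#4: C#5 (5 semitones up).
C#5 down a perfect fifth → F#4 (7 semitones).

F#4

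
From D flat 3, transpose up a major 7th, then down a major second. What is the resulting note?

B flat 3

Db3 up a major seventh → C4 (11 semitones).
C4 down a major second → Bb3 (2 semitones).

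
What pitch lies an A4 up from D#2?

G##2

Counting four letter names up from D lands on G.
An augmented fourth spans 6 semitones, so from D#2 the target pitch is G##2.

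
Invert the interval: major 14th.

minor 2nd

First reduce the compound major fourteenth to its simple form, a major seventh.
Interval numbers invert to sum to nine: 7 + 2 = 9, so a seventh inverts to a second.
Quality inverts too: major becomes minor. That makes the inversion a minor second.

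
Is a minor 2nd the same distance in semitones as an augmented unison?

A minor second = 1 semitone = an augmented unison; enharmonically equal.

Yes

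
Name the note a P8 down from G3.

G2

The letter stays G (same as the start), shifted an octave down.
A perfect octave spans 12 semitones, so from G3 the target pitch is G2.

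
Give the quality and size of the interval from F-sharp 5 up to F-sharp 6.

P8

F to F is the same letter name, plus an octave, so the interval is some kind of octave.
F#5 to F#6 is 12 semitones, matching the perfect octave exactly, so the quality is perfect.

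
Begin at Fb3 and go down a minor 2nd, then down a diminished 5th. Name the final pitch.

A2

A minor second down from Fb3 is Eb3.
Down a diminished fifth from Eb3: A2 (6 semitones down).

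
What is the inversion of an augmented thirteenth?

diminished third

First reduce the compound augmented thirteenth to its simple form, an augmented sixth.
The rule of nine gives the new number: 9 − 6 = 3, so a sixth becomes a third.
Quality inverts too: augmented becomes diminished. That makes the inversion a diminished third.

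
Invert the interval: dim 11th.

augmented fifth

First reduce the compound diminished eleventh to its simple form, a diminished fourth.
Interval numbers invert to sum to nine: 4 + 5 = 9, so a fourth inverts to a fifth.
And diminished becomes augmented under inversion, so we get an augmented fifth.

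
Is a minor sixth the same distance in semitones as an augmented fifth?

Yes

Both span 8 semitones: a minor sixth and an augmented fifth are the same chromatic distance.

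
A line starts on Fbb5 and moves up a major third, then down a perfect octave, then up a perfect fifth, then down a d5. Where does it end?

Up a major third from Fbb5: Abb5 (4 semitones up).
A perfect octave down from Abb5 is Abb4.
Abb4 up a perfect fifth → Ebb5 (7 semitones).
Ebb5 down a diminished fifth → Ab4 (6 semitones).

Ab4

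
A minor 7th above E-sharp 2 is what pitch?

The seventh takes the letter from E up to D.
A minor seventh is 10 semitones; 10 semitones up from E#2 gives D#3.

D-sharp 3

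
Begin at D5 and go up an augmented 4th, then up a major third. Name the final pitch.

Up an augmented fourth from D5: G#5 (6 semitones up).
G#5 up a major third → B#5 (4 semitones).

B#5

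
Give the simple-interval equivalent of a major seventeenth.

major 3rd

Take out 2 octaves (14 from the number): 17 − 14 = 3.
That makes a major seventeenth a compound major third — 2 octaves plus a major third.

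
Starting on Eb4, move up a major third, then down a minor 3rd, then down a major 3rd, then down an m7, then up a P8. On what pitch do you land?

Eb4 up a major third → G4 (4 semitones).
G4 down a minor third → E4 (3 semitones).
A major third down from E4 is C4.
Down a minor seventh from C4: D3 (10 semitones down).
D3 up a perfect octave → D4 (12 semitones).

D4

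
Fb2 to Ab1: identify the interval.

Descending from Fb2 to Ab1 is the same interval as ascending Ab1 to Fb2.
A to F spans six letter names (A-B-C-D-E-F): a sixth.
Ab1 to Fb2 is 8 semitones, a half step short of the major sixth (9), so this is minor.

minor sixth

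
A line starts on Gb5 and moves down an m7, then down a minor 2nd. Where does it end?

Gb5 down a minor seventh → Ab4 (10 semitones).
Down a minor second from Ab4: G4 (1 semitone down).

G4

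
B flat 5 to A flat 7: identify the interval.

B to A spans seven letter names (B-C-D-E-F-G-A), plus an octave: a fourteenth.
Bb5 to Ab7 is 22 semitones, a half step short of the major fourteenth (23), so this is minor.
(Equivalently, a compound minor seventh: a minor seventh plus an octave.)

minor fourteenth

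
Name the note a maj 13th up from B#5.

G##7

The thirteenth's letter: B up six letter names plus an octave → G.
Moving 21 semitones up from B#5 (the size of a major thirteenth) reaches G##7.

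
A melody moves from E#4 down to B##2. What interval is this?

Descending from E#4 to B##2 is the same interval as ascending B##2 to E#4.
B to E spans four letter names (B-C-D-E), plus an octave — that makes it an eleventh of some quality.
A perfect eleventh would be 17 semitones; B##2 to E#4 is 16, one semitone narrower, so the interval is diminished.
(Equivalently, a compound diminished fourth: a diminished fourth plus an octave.)

diminished 11th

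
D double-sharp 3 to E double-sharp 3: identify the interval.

D to E spans two letter names (D-E), so the interval is some kind of second.
The major second spans 2 semitones, and D##3 to E##3 is exactly 2 semitones — so this is a major second.

major second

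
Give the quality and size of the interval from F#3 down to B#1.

diminished twelfth

Descending from F#3 to B#1 is the same interval as ascending B#1 to F#3.
B to F spans five letter names (B-C-D-E-F), plus an octave: a twelfth.
The perfect twelfth is 19 semitones; here we have 18, one semitone narrower: diminished.
(Equivalently, a compound diminished fifth: a diminished fifth plus an octave.)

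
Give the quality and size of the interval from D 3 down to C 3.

major 2nd

Descending from D3 to C3 is the same interval as ascending C3 to D3.
C to D spans two letter names (C-D) — that makes it a second of some quality.
Counting semitones, C3→D3 is 2, which is the major second.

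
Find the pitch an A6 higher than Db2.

The sixth takes the letter from D up to B.
An augmented sixth spans 10 semitones, so from Db2 the target pitch is B2.

B2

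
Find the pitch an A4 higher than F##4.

B##4

Four letter names up from F: B.
An augmented fourth is 6 semitones; 6 semitones up from F##4 gives B##4.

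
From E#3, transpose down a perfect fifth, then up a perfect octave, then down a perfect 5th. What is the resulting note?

D#3

E#3 down a perfect fifth → A#2 (7 semitones).
Up a perfect octave from A#2: A#3 (12 semitones up).
A#3 down a perfect fifth → D#3 (7 semitones).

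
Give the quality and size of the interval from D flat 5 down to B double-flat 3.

M10

Descending from Db5 to Bbb3 is the same interval as ascending Bbb3 to Db5.
B to D spans three letter names (B-C-D), plus an octave, so the interval is some kind of tenth.
Bbb3 to Db5 is 16 semitones, matching the major tenth exactly, so the quality is major.
(Equivalently, a compound major third: a major third plus an octave.)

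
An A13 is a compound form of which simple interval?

Subtracting seven from the interval number removes an octave: 13 − 7 = 6.
Quality carries through unchanged, so the simple form is an augmented sixth.

A6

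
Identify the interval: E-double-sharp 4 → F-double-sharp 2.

major 14th

Descending from E##4 to F##2 is the same interval as ascending F##2 to E##4.
F to E spans seven letter names (F-G-A-B-C-D-E), plus an octave — that makes it a fourteenth of some quality.
The major fourteenth spans 23 semitones, and F##2 to E##4 is exactly 23 semitones — so this is a major fourteenth.
(Equivalently, a compound major seventh: a major seventh plus an octave.)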